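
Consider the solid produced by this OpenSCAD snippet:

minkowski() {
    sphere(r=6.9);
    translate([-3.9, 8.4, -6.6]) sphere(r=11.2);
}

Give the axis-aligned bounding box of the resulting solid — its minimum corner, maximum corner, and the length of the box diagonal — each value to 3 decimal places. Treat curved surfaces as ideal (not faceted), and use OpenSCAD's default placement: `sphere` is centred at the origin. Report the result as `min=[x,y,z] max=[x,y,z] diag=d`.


A = translate([-3.9, 8.4, -6.6]) sphere(r=11.2) → bbox [-15.1,-2.8,-17.8] .. [7.3,19.6,4.6]
B = sphere(r=6.9) → bbox [-6.9,-6.9,-6.9] .. [6.9,6.9,6.9]
lo = A.lo+B.lo = [-15.1-6.9, -2.8-6.9, -17.8-6.9] = [-22.000,-9.700,-24.700]
hi = A.hi+B.hi = [7.3+6.9, 19.6+6.9, 4.6+6.9] = [14.200,26.500,11.500]
diag = √(36.2²+36.2²+36.2²) = √3931.32 = 62.700

min=[-22.000,-9.700,-24.700] max=[14.200,26.500,11.500] diag=62.700


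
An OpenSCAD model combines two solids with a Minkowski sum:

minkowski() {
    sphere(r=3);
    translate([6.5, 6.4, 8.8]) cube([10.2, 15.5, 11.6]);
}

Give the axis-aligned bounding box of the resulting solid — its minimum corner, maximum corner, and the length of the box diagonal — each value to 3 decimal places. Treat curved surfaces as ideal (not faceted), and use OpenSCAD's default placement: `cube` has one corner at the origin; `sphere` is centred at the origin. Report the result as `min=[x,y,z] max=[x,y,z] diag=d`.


A = translate([6.5, 6.4, 8.8]) cube([10.2, 15.5, 11.6]) → bbox [6.5,6.4,8.8] .. [16.7,21.9,20.4]
B = sphere(r=3) → bbox [-3,-3,-3] .. [3,3,3]
lo = A.lo+B.lo = [6.5-3, 6.4-3, 8.8-3] = [3.500,3.400,5.800]
hi = A.hi+B.hi = [16.7+3, 21.9+3, 20.4+3] = [19.700,24.900,23.400]
diag = √(16.2²+21.5²+17.6²) = √1034.45 = 32.163

min=[3.500,3.400,5.800] max=[19.700,24.900,23.400] diag=32.163


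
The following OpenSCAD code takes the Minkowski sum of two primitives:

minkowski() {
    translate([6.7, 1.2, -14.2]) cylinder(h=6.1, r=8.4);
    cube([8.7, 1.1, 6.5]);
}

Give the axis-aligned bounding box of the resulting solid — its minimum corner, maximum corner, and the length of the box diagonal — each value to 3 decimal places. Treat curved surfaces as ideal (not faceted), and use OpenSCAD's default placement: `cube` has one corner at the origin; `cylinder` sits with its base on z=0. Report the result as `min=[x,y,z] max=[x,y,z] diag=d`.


A = translate([6.7, 1.2, -14.2]) cylinder(h=6.1, r=8.4) → bbox [-1.7,-7.2,-14.2] .. [15.1,9.6,-8.1]
B = cube([8.7, 1.1, 6.5]) → bbox [0,0,0] .. [8.7,1.1,6.5]
lo = A.lo+B.lo = [-1.7+0, -7.2+0, -14.2+0] = [-1.700,-7.200,-14.200]
hi = A.hi+B.hi = [15.1+8.7, 9.6+1.1, -8.1+6.5] = [23.800,10.700,-1.600]
diag = √(25.5²+17.9²+12.6²) = √1129.42 = 33.607

min=[-1.700,-7.200,-14.200] max=[23.800,10.700,-1.600] diag=33.607


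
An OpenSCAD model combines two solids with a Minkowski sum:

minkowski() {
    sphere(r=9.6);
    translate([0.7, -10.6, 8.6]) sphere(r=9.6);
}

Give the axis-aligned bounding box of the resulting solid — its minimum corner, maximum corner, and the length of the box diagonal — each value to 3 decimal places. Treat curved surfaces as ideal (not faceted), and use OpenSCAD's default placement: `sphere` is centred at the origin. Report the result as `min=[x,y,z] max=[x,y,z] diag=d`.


A = translate([0.7, -10.6, 8.6]) sphere(r=9.6) → bbox [-8.9,-20.2,-1] .. [10.3,-1,18.2]
B = sphere(r=9.6) → bbox [-9.6,-9.6,-9.6] .. [9.6,9.6,9.6]
lo = A.lo+B.lo = [-8.9-9.6, -20.2-9.6, -1-9.6] = [-18.500,-29.800,-10.600]
hi = A.hi+B.hi = [10.3+9.6, -1+9.6, 18.2+9.6] = [19.900,8.600,27.800]
diag = √(38.4²+38.4²+38.4²) = √4423.68 = 66.511

min=[-18.500,-29.800,-10.600] max=[19.900,8.600,27.800] diag=66.511


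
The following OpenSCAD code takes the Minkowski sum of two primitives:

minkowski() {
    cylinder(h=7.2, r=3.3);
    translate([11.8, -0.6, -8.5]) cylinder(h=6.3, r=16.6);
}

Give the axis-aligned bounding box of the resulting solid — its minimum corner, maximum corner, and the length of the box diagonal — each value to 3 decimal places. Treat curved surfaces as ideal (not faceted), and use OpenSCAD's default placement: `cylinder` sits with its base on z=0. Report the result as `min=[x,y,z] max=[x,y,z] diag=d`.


min=[-8.100,-20.500,-8.500] max=[31.700,19.300,5.000] diag=57.882

A = translate([11.8, -0.6, -8.5]) cylinder(h=6.3, r=16.6) → bbox [-4.8,-17.2,-8.5] .. [28.4,16,-2.2]
B = cylinder(h=7.2, r=3.3) → bbox [-3.3,-3.3,0] .. [3.3,3.3,7.2]
lo = A.lo+B.lo = [-4.8-3.3, -17.2-3.3, -8.5+0] = [-8.100,-20.500,-8.500]
hi = A.hi+B.hi = [28.4+3.3, 16+3.3, -2.2+7.2] = [31.700,19.300,5.000]
diag = √(39.8²+39.8²+13.5²) = √3350.33 = 57.882


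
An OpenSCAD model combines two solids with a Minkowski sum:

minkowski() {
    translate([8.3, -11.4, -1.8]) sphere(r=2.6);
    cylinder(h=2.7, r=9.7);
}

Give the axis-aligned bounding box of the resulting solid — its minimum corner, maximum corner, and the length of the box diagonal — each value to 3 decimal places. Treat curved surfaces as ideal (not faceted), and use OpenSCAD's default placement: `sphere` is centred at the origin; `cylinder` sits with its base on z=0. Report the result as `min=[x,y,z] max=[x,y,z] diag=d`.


A = translate([8.3, -11.4, -1.8]) sphere(r=2.6) → bbox [5.7,-14,-4.4] .. [10.9,-8.8,0.8]
B = cylinder(h=2.7, r=9.7) → bbox [-9.7,-9.7,0] .. [9.7,9.7,2.7]
lo = A.lo+B.lo = [5.7-9.7, -14-9.7, -4.4+0] = [-4.000,-23.700,-4.400]
hi = A.hi+B.hi = [10.9+9.7, -8.8+9.7, 0.8+2.7] = [20.600,0.900,3.500]
diag = √(24.6²+24.6²+7.9²) = √1272.73 = 35.675

min=[-4.000,-23.700,-4.400] max=[20.600,0.900,3.500] diag=35.675


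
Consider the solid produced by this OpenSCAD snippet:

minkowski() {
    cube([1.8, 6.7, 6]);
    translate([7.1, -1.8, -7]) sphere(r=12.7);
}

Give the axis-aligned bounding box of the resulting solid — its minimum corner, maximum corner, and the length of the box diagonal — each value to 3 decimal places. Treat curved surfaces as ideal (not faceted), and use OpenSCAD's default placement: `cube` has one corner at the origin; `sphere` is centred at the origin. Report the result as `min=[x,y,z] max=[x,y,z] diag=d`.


min=[-5.600,-14.500,-19.700] max=[21.600,17.600,11.700] diag=52.500

A = translate([7.1, -1.8, -7]) sphere(r=12.7) → bbox [-5.6,-14.5,-19.7] .. [19.8,10.9,5.7]
B = cube([1.8, 6.7, 6]) → bbox [0,0,0] .. [1.8,6.7,6]
lo = A.lo+B.lo = [-5.6+0, -14.5+0, -19.7+0] = [-5.600,-14.500,-19.700]
hi = A.hi+B.hi = [19.8+1.8, 10.9+6.7, 5.7+6] = [21.600,17.600,11.700]
diag = √(27.2²+32.1²+31.4²) = √2756.21 = 52.500


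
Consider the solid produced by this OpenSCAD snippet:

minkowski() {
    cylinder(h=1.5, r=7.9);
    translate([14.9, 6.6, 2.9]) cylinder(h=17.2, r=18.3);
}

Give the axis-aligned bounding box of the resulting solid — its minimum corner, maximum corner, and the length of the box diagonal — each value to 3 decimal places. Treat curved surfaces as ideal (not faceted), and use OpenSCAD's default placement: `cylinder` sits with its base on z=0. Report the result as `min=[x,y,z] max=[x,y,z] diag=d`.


min=[-11.300,-19.600,2.900] max=[41.100,32.800,21.600] diag=76.428

A = translate([14.9, 6.6, 2.9]) cylinder(h=17.2, r=18.3) → bbox [-3.4,-11.7,2.9] .. [33.2,24.9,20.1]
B = cylinder(h=1.5, r=7.9) → bbox [-7.9,-7.9,0] .. [7.9,7.9,1.5]
lo = A.lo+B.lo = [-3.4-7.9, -11.7-7.9, 2.9+0] = [-11.300,-19.600,2.900]
hi = A.hi+B.hi = [33.2+7.9, 24.9+7.9, 20.1+1.5] = [41.100,32.800,21.600]
diag = √(52.4²+52.4²+18.7²) = √5841.21 = 76.428


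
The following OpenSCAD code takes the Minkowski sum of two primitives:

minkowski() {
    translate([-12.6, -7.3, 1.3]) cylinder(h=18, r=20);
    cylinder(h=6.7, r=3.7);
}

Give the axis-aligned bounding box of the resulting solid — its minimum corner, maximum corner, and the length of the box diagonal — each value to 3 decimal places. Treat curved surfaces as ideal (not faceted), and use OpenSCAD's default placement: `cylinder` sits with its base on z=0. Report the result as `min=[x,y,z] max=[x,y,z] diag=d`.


A = translate([-12.6, -7.3, 1.3]) cylinder(h=18, r=20) → bbox [-32.6,-27.3,1.3] .. [7.4,12.7,19.3]
B = cylinder(h=6.7, r=3.7) → bbox [-3.7,-3.7,0] .. [3.7,3.7,6.7]
lo = A.lo+B.lo = [-32.6-3.7, -27.3-3.7, 1.3+0] = [-36.300,-31.000,1.300]
hi = A.hi+B.hi = [7.4+3.7, 12.7+3.7, 19.3+6.7] = [11.100,16.400,26.000]
diag = √(47.4²+47.4²+24.7²) = √5103.61 = 71.440

min=[-36.300,-31.000,1.300] max=[11.100,16.400,26.000] diag=71.440


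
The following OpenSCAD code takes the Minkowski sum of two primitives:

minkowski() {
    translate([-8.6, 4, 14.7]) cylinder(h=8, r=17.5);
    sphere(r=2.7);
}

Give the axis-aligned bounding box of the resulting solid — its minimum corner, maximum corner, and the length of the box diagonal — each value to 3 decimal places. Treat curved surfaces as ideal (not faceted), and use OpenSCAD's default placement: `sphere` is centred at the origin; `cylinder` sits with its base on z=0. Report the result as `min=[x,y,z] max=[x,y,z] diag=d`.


A = translate([-8.6, 4, 14.7]) cylinder(h=8, r=17.5) → bbox [-26.1,-13.5,14.7] .. [8.9,21.5,22.7]
B = sphere(r=2.7) → bbox [-2.7,-2.7,-2.7] .. [2.7,2.7,2.7]
lo = A.lo+B.lo = [-26.1-2.7, -13.5-2.7, 14.7-2.7] = [-28.800,-16.200,12.000]
hi = A.hi+B.hi = [8.9+2.7, 21.5+2.7, 22.7+2.7] = [11.600,24.200,25.400]
diag = √(40.4²+40.4²+13.4²) = √3443.88 = 58.685

min=[-28.800,-16.200,12.000] max=[11.600,24.200,25.400] diag=58.685


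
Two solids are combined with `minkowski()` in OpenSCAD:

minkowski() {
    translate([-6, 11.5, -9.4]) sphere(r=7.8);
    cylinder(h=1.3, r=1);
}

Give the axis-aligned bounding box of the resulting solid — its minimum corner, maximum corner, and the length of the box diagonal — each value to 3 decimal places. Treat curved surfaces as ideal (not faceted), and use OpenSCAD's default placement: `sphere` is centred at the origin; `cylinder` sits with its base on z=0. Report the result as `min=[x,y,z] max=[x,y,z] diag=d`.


A = translate([-6, 11.5, -9.4]) sphere(r=7.8) → bbox [-13.8,3.7,-17.2] .. [1.8,19.3,-1.6]
B = cylinder(h=1.3, r=1) → bbox [-1,-1,0] .. [1,1,1.3]
lo = A.lo+B.lo = [-13.8-1, 3.7-1, -17.2+0] = [-14.800,2.700,-17.200]
hi = A.hi+B.hi = [1.8+1, 19.3+1, -1.6+1.3] = [2.800,20.300,-0.300]
diag = √(17.6²+17.6²+16.9²) = √905.13 = 30.085

min=[-14.800,2.700,-17.200] max=[2.800,20.300,-0.300] diag=30.085


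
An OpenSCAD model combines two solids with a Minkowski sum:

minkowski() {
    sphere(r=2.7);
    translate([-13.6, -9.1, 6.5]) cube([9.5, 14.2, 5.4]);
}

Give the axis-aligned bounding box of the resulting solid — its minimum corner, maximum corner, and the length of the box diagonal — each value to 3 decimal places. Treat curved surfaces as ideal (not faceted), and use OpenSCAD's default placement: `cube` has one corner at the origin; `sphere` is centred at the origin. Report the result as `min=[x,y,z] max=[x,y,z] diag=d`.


min=[-16.300,-11.800,3.800] max=[-1.400,7.800,14.600] diag=26.885

A = translate([-13.6, -9.1, 6.5]) cube([9.5, 14.2, 5.4]) → bbox [-13.6,-9.1,6.5] .. [-4.1,5.1,11.9]
B = sphere(r=2.7) → bbox [-2.7,-2.7,-2.7] .. [2.7,2.7,2.7]
lo = A.lo+B.lo = [-13.6-2.7, -9.1-2.7, 6.5-2.7] = [-16.300,-11.800,3.800]
hi = A.hi+B.hi = [-4.1+2.7, 5.1+2.7, 11.9+2.7] = [-1.400,7.800,14.600]
diag = √(14.9²+19.6²+10.8²) = √722.81 = 26.885


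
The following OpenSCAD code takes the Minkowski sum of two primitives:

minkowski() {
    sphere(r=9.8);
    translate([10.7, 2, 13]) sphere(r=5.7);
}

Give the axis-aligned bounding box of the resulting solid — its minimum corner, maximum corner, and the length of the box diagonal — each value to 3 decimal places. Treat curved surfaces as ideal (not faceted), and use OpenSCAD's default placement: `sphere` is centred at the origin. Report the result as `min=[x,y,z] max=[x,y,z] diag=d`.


min=[-4.800,-13.500,-2.500] max=[26.200,17.500,28.500] diag=53.694

A = translate([10.7, 2, 13]) sphere(r=5.7) → bbox [5,-3.7,7.3] .. [16.4,7.7,18.7]
B = sphere(r=9.8) → bbox [-9.8,-9.8,-9.8] .. [9.8,9.8,9.8]
lo = A.lo+B.lo = [5-9.8, -3.7-9.8, 7.3-9.8] = [-4.800,-13.500,-2.500]
hi = A.hi+B.hi = [16.4+9.8, 7.7+9.8, 18.7+9.8] = [26.200,17.500,28.500]
diag = √(31²+31²+31²) = √2883 = 53.694


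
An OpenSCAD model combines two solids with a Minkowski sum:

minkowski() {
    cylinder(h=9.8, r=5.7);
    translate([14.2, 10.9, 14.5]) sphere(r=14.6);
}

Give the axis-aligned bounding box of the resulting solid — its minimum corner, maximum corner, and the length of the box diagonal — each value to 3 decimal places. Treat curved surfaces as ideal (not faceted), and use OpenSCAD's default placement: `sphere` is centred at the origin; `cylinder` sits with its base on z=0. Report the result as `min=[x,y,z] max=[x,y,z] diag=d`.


min=[-6.100,-9.400,-0.100] max=[34.500,31.200,38.900] diag=69.410

A = translate([14.2, 10.9, 14.5]) sphere(r=14.6) → bbox [-0.4,-3.7,-0.1] .. [28.8,25.5,29.1]
B = cylinder(h=9.8, r=5.7) → bbox [-5.7,-5.7,0] .. [5.7,5.7,9.8]
lo = A.lo+B.lo = [-0.4-5.7, -3.7-5.7, -0.1+0] = [-6.100,-9.400,-0.100]
hi = A.hi+B.hi = [28.8+5.7, 25.5+5.7, 29.1+9.8] = [34.500,31.200,38.900]
diag = √(40.6²+40.6²+39²) = √4817.72 = 69.410


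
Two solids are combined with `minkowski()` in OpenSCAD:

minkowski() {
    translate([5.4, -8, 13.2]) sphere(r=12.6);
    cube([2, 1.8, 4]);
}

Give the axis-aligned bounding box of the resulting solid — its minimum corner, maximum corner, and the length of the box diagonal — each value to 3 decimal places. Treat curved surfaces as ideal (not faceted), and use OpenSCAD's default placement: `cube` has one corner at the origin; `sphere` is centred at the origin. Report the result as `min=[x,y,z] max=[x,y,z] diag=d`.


min=[-7.200,-20.600,0.600] max=[20.000,6.400,29.800] diag=48.182

A = translate([5.4, -8, 13.2]) sphere(r=12.6) → bbox [-7.2,-20.6,0.6] .. [18,4.6,25.8]
B = cube([2, 1.8, 4]) → bbox [0,0,0] .. [2,1.8,4]
lo = A.lo+B.lo = [-7.2+0, -20.6+0, 0.6+0] = [-7.200,-20.600,0.600]
hi = A.hi+B.hi = [18+2, 4.6+1.8, 25.8+4] = [20.000,6.400,29.800]
diag = √(27.2²+27²+29.2²) = √2321.48 = 48.182


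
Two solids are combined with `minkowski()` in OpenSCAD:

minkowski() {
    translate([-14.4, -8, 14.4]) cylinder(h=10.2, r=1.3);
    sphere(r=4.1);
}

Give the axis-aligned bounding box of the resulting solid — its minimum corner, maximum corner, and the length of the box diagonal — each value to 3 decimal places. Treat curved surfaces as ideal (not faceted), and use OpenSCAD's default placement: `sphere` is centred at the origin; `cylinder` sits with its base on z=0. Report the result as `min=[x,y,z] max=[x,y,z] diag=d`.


A = translate([-14.4, -8, 14.4]) cylinder(h=10.2, r=1.3) → bbox [-15.7,-9.3,14.4] .. [-13.1,-6.7,24.6]
B = sphere(r=4.1) → bbox [-4.1,-4.1,-4.1] .. [4.1,4.1,4.1]
lo = A.lo+B.lo = [-15.7-4.1, -9.3-4.1, 14.4-4.1] = [-19.800,-13.400,10.300]
hi = A.hi+B.hi = [-13.1+4.1, -6.7+4.1, 24.6+4.1] = [-9.000,-2.600,28.700]
diag = √(10.8²+10.8²+18.4²) = √571.84 = 23.913

min=[-19.800,-13.400,10.300] max=[-9.000,-2.600,28.700] diag=23.913


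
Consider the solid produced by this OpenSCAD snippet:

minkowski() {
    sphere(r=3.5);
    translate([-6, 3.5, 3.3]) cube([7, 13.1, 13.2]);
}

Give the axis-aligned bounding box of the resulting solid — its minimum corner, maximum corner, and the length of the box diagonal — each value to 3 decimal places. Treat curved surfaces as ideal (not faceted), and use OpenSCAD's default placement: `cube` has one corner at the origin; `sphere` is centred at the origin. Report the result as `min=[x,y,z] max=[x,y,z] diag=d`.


min=[-9.500,0.000,-0.200] max=[4.500,20.100,20.000] diag=31.750

A = translate([-6, 3.5, 3.3]) cube([7, 13.1, 13.2]) → bbox [-6,3.5,3.3] .. [1,16.6,16.5]
B = sphere(r=3.5) → bbox [-3.5,-3.5,-3.5] .. [3.5,3.5,3.5]
lo = A.lo+B.lo = [-6-3.5, 3.5-3.5, 3.3-3.5] = [-9.500,0.000,-0.200]
hi = A.hi+B.hi = [1+3.5, 16.6+3.5, 16.5+3.5] = [4.500,20.100,20.000]
diag = √(14²+20.1²+20.2²) = √1008.05 = 31.750


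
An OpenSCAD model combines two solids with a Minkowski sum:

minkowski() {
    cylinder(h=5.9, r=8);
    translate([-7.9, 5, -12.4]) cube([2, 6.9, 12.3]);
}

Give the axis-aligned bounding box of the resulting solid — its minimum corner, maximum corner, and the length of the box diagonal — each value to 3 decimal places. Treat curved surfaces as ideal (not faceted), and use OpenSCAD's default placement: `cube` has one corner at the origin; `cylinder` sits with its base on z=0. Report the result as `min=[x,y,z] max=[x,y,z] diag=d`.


min=[-15.900,-3.000,-12.400] max=[2.100,19.900,5.800] diag=34.346

A = translate([-7.9, 5, -12.4]) cube([2, 6.9, 12.3]) → bbox [-7.9,5,-12.4] .. [-5.9,11.9,-0.1]
B = cylinder(h=5.9, r=8) → bbox [-8,-8,0] .. [8,8,5.9]
lo = A.lo+B.lo = [-7.9-8, 5-8, -12.4+0] = [-15.900,-3.000,-12.400]
hi = A.hi+B.hi = [-5.9+8, 11.9+8, -0.1+5.9] = [2.100,19.900,5.800]
diag = √(18²+22.9²+18.2²) = √1179.65 = 34.346


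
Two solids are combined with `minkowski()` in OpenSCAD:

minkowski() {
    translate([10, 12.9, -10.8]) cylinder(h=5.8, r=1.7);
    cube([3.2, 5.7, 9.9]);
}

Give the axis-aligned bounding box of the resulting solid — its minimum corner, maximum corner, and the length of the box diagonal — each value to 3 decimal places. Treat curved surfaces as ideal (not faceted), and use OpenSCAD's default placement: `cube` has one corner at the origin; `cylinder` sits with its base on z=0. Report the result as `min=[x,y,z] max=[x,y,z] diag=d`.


A = translate([10, 12.9, -10.8]) cylinder(h=5.8, r=1.7) → bbox [8.3,11.2,-10.8] .. [11.7,14.6,-5]
B = cube([3.2, 5.7, 9.9]) → bbox [0,0,0] .. [3.2,5.7,9.9]
lo = A.lo+B.lo = [8.3+0, 11.2+0, -10.8+0] = [8.300,11.200,-10.800]
hi = A.hi+B.hi = [11.7+3.2, 14.6+5.7, -5+9.9] = [14.900,20.300,4.900]
diag = √(6.6²+9.1²+15.7²) = √372.86 = 19.310

min=[8.300,11.200,-10.800] max=[14.900,20.300,4.900] diag=19.310


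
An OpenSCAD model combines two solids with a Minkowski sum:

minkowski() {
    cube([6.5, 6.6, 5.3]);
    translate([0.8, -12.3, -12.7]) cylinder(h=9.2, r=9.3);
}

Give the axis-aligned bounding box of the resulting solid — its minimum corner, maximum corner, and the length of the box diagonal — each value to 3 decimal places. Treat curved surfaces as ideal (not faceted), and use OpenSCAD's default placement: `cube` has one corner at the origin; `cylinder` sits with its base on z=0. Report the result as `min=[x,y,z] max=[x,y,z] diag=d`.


A = translate([0.8, -12.3, -12.7]) cylinder(h=9.2, r=9.3) → bbox [-8.5,-21.6,-12.7] .. [10.1,-3,-3.5]
B = cube([6.5, 6.6, 5.3]) → bbox [0,0,0] .. [6.5,6.6,5.3]
lo = A.lo+B.lo = [-8.5+0, -21.6+0, -12.7+0] = [-8.500,-21.600,-12.700]
hi = A.hi+B.hi = [10.1+6.5, -3+6.6, -3.5+5.3] = [16.600,3.600,1.800]
diag = √(25.1²+25.2²+14.5²) = √1475.3 = 38.410

min=[-8.500,-21.600,-12.700] max=[16.600,3.600,1.800] diag=38.410


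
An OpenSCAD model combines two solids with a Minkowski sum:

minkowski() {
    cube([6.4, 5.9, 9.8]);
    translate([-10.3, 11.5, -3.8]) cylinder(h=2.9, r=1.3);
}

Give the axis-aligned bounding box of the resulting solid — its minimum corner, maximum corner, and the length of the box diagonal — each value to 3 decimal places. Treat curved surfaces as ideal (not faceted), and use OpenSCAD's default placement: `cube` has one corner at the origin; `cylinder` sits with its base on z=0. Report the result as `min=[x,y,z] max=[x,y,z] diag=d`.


min=[-11.600,10.200,-3.800] max=[-2.600,18.700,8.900] diag=17.735

A = translate([-10.3, 11.5, -3.8]) cylinder(h=2.9, r=1.3) → bbox [-11.6,10.2,-3.8] .. [-9,12.8,-0.9]
B = cube([6.4, 5.9, 9.8]) → bbox [0,0,0] .. [6.4,5.9,9.8]
lo = A.lo+B.lo = [-11.6+0, 10.2+0, -3.8+0] = [-11.600,10.200,-3.800]
hi = A.hi+B.hi = [-9+6.4, 12.8+5.9, -0.9+9.8] = [-2.600,18.700,8.900]
diag = √(9²+8.5²+12.7²) = √314.54 = 17.735


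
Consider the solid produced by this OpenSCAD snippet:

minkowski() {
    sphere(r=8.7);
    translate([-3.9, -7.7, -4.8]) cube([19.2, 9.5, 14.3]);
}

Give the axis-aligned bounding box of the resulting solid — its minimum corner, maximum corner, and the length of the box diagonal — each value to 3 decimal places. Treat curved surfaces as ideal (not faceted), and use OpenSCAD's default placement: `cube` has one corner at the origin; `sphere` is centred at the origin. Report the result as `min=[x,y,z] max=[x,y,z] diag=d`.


min=[-12.600,-16.400,-13.500] max=[24.000,10.500,18.200] diag=55.390

A = translate([-3.9, -7.7, -4.8]) cube([19.2, 9.5, 14.3]) → bbox [-3.9,-7.7,-4.8] .. [15.3,1.8,9.5]
B = sphere(r=8.7) → bbox [-8.7,-8.7,-8.7] .. [8.7,8.7,8.7]
lo = A.lo+B.lo = [-3.9-8.7, -7.7-8.7, -4.8-8.7] = [-12.600,-16.400,-13.500]
hi = A.hi+B.hi = [15.3+8.7, 1.8+8.7, 9.5+8.7] = [24.000,10.500,18.200]
diag = √(36.6²+26.9²+31.7²) = √3068.06 = 55.390


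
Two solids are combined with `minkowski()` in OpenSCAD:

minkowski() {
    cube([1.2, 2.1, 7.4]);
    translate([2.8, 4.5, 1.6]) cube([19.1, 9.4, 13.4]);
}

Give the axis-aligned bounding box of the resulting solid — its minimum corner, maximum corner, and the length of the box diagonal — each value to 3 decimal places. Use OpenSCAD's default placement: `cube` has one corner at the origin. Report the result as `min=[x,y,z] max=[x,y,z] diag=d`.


min=[2.800,4.500,1.600] max=[23.100,16.000,22.400] diag=31.257

A = translate([2.8, 4.5, 1.6]) cube([19.1, 9.4, 13.4]) → bbox [2.8,4.5,1.6] .. [21.9,13.9,15]
B = cube([1.2, 2.1, 7.4]) → bbox [0,0,0] .. [1.2,2.1,7.4]
lo = A.lo+B.lo = [2.8+0, 4.5+0, 1.6+0] = [2.800,4.500,1.600]
hi = A.hi+B.hi = [21.9+1.2, 13.9+2.1, 15+7.4] = [23.100,16.000,22.400]
diag = √(20.3²+11.5²+20.8²) = √976.98 = 31.257


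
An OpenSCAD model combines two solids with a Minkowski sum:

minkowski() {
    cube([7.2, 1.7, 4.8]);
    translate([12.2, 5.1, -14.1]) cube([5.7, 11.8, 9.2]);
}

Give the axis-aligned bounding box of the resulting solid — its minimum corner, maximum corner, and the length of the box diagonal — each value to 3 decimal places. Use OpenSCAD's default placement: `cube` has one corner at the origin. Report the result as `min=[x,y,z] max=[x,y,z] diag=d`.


A = translate([12.2, 5.1, -14.1]) cube([5.7, 11.8, 9.2]) → bbox [12.2,5.1,-14.1] .. [17.9,16.9,-4.9]
B = cube([7.2, 1.7, 4.8]) → bbox [0,0,0] .. [7.2,1.7,4.8]
lo = A.lo+B.lo = [12.2+0, 5.1+0, -14.1+0] = [12.200,5.100,-14.100]
hi = A.hi+B.hi = [17.9+7.2, 16.9+1.7, -4.9+4.8] = [25.100,18.600,-0.100]
diag = √(12.9²+13.5²+14²) = √544.66 = 23.338

min=[12.200,5.100,-14.100] max=[25.100,18.600,-0.100] diag=23.338


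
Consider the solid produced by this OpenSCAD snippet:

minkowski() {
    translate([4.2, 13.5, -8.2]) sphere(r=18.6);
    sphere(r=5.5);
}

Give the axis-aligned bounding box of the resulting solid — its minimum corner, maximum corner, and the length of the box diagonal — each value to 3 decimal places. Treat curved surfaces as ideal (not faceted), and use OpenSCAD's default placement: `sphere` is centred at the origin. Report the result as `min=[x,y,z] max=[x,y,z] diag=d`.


A = translate([4.2, 13.5, -8.2]) sphere(r=18.6) → bbox [-14.4,-5.1,-26.8] .. [22.8,32.1,10.4]
B = sphere(r=5.5) → bbox [-5.5,-5.5,-5.5] .. [5.5,5.5,5.5]
lo = A.lo+B.lo = [-14.4-5.5, -5.1-5.5, -26.8-5.5] = [-19.900,-10.600,-32.300]
hi = A.hi+B.hi = [22.8+5.5, 32.1+5.5, 10.4+5.5] = [28.300,37.600,15.900]
diag = √(48.2²+48.2²+48.2²) = √6969.72 = 83.485

min=[-19.900,-10.600,-32.300] max=[28.300,37.600,15.900] diag=83.485


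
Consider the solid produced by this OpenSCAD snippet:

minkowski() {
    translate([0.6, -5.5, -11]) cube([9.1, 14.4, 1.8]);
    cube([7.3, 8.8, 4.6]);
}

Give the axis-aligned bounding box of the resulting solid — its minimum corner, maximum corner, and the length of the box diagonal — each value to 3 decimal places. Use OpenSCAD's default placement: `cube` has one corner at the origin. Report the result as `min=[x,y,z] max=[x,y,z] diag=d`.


A = translate([0.6, -5.5, -11]) cube([9.1, 14.4, 1.8]) → bbox [0.6,-5.5,-11] .. [9.7,8.9,-9.2]
B = cube([7.3, 8.8, 4.6]) → bbox [0,0,0] .. [7.3,8.8,4.6]
lo = A.lo+B.lo = [0.6+0, -5.5+0, -11+0] = [0.600,-5.500,-11.000]
hi = A.hi+B.hi = [9.7+7.3, 8.9+8.8, -9.2+4.6] = [17.000,17.700,-4.600]
diag = √(16.4²+23.2²+6.4²) = √848.16 = 29.123

min=[0.600,-5.500,-11.000] max=[17.000,17.700,-4.600] diag=29.123


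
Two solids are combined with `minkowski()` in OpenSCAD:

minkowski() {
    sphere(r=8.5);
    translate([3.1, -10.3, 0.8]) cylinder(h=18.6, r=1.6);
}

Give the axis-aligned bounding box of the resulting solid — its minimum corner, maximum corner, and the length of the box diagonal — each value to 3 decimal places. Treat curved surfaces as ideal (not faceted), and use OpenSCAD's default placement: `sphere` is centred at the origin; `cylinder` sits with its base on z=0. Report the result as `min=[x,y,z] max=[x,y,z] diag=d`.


A = translate([3.1, -10.3, 0.8]) cylinder(h=18.6, r=1.6) → bbox [1.5,-11.9,0.8] .. [4.7,-8.7,19.4]
B = sphere(r=8.5) → bbox [-8.5,-8.5,-8.5] .. [8.5,8.5,8.5]
lo = A.lo+B.lo = [1.5-8.5, -11.9-8.5, 0.8-8.5] = [-7.000,-20.400,-7.700]
hi = A.hi+B.hi = [4.7+8.5, -8.7+8.5, 19.4+8.5] = [13.200,-0.200,27.900]
diag = √(20.2²+20.2²+35.6²) = √2083.44 = 45.645

min=[-7.000,-20.400,-7.700] max=[13.200,-0.200,27.900] diag=45.645


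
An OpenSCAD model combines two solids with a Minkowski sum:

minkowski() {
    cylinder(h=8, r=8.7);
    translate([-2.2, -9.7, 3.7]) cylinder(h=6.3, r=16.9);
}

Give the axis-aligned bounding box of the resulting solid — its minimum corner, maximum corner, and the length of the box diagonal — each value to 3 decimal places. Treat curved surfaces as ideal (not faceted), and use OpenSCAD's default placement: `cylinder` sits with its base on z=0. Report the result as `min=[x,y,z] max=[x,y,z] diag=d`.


min=[-27.800,-35.300,3.700] max=[23.400,15.900,18.000] diag=73.806

A = translate([-2.2, -9.7, 3.7]) cylinder(h=6.3, r=16.9) → bbox [-19.1,-26.6,3.7] .. [14.7,7.2,10]
B = cylinder(h=8, r=8.7) → bbox [-8.7,-8.7,0] .. [8.7,8.7,8]
lo = A.lo+B.lo = [-19.1-8.7, -26.6-8.7, 3.7+0] = [-27.800,-35.300,3.700]
hi = A.hi+B.hi = [14.7+8.7, 7.2+8.7, 10+8] = [23.400,15.900,18.000]
diag = √(51.2²+51.2²+14.3²) = √5447.37 = 73.806


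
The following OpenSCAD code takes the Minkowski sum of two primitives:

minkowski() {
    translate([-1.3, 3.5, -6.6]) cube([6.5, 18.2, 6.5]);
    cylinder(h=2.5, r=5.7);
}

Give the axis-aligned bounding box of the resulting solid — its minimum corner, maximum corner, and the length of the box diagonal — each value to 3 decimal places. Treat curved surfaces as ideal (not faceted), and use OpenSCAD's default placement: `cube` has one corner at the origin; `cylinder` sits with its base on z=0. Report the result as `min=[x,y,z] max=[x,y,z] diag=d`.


A = translate([-1.3, 3.5, -6.6]) cube([6.5, 18.2, 6.5]) → bbox [-1.3,3.5,-6.6] .. [5.2,21.7,-0.1]
B = cylinder(h=2.5, r=5.7) → bbox [-5.7,-5.7,0] .. [5.7,5.7,2.5]
lo = A.lo+B.lo = [-1.3-5.7, 3.5-5.7, -6.6+0] = [-7.000,-2.200,-6.600]
hi = A.hi+B.hi = [5.2+5.7, 21.7+5.7, -0.1+2.5] = [10.900,27.400,2.400]
diag = √(17.9²+29.6²+9²) = √1277.57 = 35.743

min=[-7.000,-2.200,-6.600] max=[10.900,27.400,2.400] diag=35.743


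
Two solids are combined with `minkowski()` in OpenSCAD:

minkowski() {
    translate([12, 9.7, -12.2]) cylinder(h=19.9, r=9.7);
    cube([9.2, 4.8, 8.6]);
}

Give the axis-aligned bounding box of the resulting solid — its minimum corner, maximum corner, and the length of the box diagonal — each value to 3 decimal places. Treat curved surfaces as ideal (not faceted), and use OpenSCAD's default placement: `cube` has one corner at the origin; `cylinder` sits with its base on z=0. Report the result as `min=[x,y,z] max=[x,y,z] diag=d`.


A = translate([12, 9.7, -12.2]) cylinder(h=19.9, r=9.7) → bbox [2.3,0,-12.2] .. [21.7,19.4,7.7]
B = cube([9.2, 4.8, 8.6]) → bbox [0,0,0] .. [9.2,4.8,8.6]
lo = A.lo+B.lo = [2.3+0, 0+0, -12.2+0] = [2.300,0.000,-12.200]
hi = A.hi+B.hi = [21.7+9.2, 19.4+4.8, 7.7+8.6] = [30.900,24.200,16.300]
diag = √(28.6²+24.2²+28.5²) = √2215.85 = 47.073

min=[2.300,0.000,-12.200] max=[30.900,24.200,16.300] diag=47.073


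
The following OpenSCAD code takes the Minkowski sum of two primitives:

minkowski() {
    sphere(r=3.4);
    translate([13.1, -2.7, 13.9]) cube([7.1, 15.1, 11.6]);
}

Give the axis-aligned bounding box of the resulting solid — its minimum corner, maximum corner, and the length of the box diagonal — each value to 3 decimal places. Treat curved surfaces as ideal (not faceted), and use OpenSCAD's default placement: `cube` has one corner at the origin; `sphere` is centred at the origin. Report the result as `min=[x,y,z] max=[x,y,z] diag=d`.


min=[9.700,-6.100,10.500] max=[23.600,15.800,28.900] diag=31.802

A = translate([13.1, -2.7, 13.9]) cube([7.1, 15.1, 11.6]) → bbox [13.1,-2.7,13.9] .. [20.2,12.4,25.5]
B = sphere(r=3.4) → bbox [-3.4,-3.4,-3.4] .. [3.4,3.4,3.4]
lo = A.lo+B.lo = [13.1-3.4, -2.7-3.4, 13.9-3.4] = [9.700,-6.100,10.500]
hi = A.hi+B.hi = [20.2+3.4, 12.4+3.4, 25.5+3.4] = [23.600,15.800,28.900]
diag = √(13.9²+21.9²+18.4²) = √1011.38 = 31.802


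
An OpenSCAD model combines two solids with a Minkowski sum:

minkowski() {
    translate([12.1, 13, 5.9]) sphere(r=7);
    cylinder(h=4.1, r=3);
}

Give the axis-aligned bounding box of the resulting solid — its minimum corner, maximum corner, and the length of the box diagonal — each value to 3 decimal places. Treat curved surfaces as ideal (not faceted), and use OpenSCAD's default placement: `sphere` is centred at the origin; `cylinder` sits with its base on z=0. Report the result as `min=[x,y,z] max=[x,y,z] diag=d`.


min=[2.100,3.000,-1.100] max=[22.100,23.000,17.000] diag=33.580

A = translate([12.1, 13, 5.9]) sphere(r=7) → bbox [5.1,6,-1.1] .. [19.1,20,12.9]
B = cylinder(h=4.1, r=3) → bbox [-3,-3,0] .. [3,3,4.1]
lo = A.lo+B.lo = [5.1-3, 6-3, -1.1+0] = [2.100,3.000,-1.100]
hi = A.hi+B.hi = [19.1+3, 20+3, 12.9+4.1] = [22.100,23.000,17.000]
diag = √(20²+20²+18.1²) = √1127.61 = 33.580


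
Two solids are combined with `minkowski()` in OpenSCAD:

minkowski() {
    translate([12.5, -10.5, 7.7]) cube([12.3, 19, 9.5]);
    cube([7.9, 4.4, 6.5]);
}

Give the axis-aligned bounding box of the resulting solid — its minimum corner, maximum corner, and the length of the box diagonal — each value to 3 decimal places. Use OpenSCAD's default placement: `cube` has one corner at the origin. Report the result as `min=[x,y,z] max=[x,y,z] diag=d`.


min=[12.500,-10.500,7.700] max=[32.700,12.900,23.700] diag=34.808

A = translate([12.5, -10.5, 7.7]) cube([12.3, 19, 9.5]) → bbox [12.5,-10.5,7.7] .. [24.8,8.5,17.2]
B = cube([7.9, 4.4, 6.5]) → bbox [0,0,0] .. [7.9,4.4,6.5]
lo = A.lo+B.lo = [12.5+0, -10.5+0, 7.7+0] = [12.500,-10.500,7.700]
hi = A.hi+B.hi = [24.8+7.9, 8.5+4.4, 17.2+6.5] = [32.700,12.900,23.700]
diag = √(20.2²+23.4²+16²) = √1211.6 = 34.808


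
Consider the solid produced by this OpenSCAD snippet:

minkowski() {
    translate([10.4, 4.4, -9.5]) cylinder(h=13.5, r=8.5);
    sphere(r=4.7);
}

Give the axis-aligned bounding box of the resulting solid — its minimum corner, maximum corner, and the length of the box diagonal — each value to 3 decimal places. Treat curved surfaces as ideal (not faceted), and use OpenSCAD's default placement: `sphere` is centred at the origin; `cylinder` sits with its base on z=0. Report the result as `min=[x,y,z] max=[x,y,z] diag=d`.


min=[-2.800,-8.800,-14.200] max=[23.600,17.600,8.700] diag=43.799

A = translate([10.4, 4.4, -9.5]) cylinder(h=13.5, r=8.5) → bbox [1.9,-4.1,-9.5] .. [18.9,12.9,4]
B = sphere(r=4.7) → bbox [-4.7,-4.7,-4.7] .. [4.7,4.7,4.7]
lo = A.lo+B.lo = [1.9-4.7, -4.1-4.7, -9.5-4.7] = [-2.800,-8.800,-14.200]
hi = A.hi+B.hi = [18.9+4.7, 12.9+4.7, 4+4.7] = [23.600,17.600,8.700]
diag = √(26.4²+26.4²+22.9²) = √1918.33 = 43.799


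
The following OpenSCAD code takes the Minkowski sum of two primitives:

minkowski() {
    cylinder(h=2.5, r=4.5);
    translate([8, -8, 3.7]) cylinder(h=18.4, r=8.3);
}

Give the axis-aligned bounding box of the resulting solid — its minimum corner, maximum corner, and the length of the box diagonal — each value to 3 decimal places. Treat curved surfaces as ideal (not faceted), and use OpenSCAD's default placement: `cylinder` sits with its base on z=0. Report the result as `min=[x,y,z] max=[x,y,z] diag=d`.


min=[-4.800,-20.800,3.700] max=[20.800,4.800,24.600] diag=41.803

A = translate([8, -8, 3.7]) cylinder(h=18.4, r=8.3) → bbox [-0.3,-16.3,3.7] .. [16.3,0.3,22.1]
B = cylinder(h=2.5, r=4.5) → bbox [-4.5,-4.5,0] .. [4.5,4.5,2.5]
lo = A.lo+B.lo = [-0.3-4.5, -16.3-4.5, 3.7+0] = [-4.800,-20.800,3.700]
hi = A.hi+B.hi = [16.3+4.5, 0.3+4.5, 22.1+2.5] = [20.800,4.800,24.600]
diag = √(25.6²+25.6²+20.9²) = √1747.53 = 41.803


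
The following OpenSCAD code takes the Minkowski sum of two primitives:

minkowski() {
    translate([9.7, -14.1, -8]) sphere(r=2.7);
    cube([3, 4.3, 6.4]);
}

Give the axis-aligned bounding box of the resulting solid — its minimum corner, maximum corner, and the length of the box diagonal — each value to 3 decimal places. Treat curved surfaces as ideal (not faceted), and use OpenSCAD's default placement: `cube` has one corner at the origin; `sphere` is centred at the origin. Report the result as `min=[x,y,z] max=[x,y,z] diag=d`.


min=[7.000,-16.800,-10.700] max=[15.400,-7.100,1.100] diag=17.432

A = translate([9.7, -14.1, -8]) sphere(r=2.7) → bbox [7,-16.8,-10.7] .. [12.4,-11.4,-5.3]
B = cube([3, 4.3, 6.4]) → bbox [0,0,0] .. [3,4.3,6.4]
lo = A.lo+B.lo = [7+0, -16.8+0, -10.7+0] = [7.000,-16.800,-10.700]
hi = A.hi+B.hi = [12.4+3, -11.4+4.3, -5.3+6.4] = [15.400,-7.100,1.100]
diag = √(8.4²+9.7²+11.8²) = √303.89 = 17.432


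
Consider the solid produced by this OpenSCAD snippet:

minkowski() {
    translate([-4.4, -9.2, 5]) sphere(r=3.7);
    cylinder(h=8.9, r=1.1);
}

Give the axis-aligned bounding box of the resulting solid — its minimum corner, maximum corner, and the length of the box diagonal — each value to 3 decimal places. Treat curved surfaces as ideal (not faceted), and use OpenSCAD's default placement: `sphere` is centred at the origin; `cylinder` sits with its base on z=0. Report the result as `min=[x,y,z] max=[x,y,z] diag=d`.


min=[-9.200,-14.000,1.300] max=[0.400,-4.400,17.600] diag=21.213

A = translate([-4.4, -9.2, 5]) sphere(r=3.7) → bbox [-8.1,-12.9,1.3] .. [-0.7,-5.5,8.7]
B = cylinder(h=8.9, r=1.1) → bbox [-1.1,-1.1,0] .. [1.1,1.1,8.9]
lo = A.lo+B.lo = [-8.1-1.1, -12.9-1.1, 1.3+0] = [-9.200,-14.000,1.300]
hi = A.hi+B.hi = [-0.7+1.1, -5.5+1.1, 8.7+8.9] = [0.400,-4.400,17.600]
diag = √(9.6²+9.6²+16.3²) = √450.01 = 21.213


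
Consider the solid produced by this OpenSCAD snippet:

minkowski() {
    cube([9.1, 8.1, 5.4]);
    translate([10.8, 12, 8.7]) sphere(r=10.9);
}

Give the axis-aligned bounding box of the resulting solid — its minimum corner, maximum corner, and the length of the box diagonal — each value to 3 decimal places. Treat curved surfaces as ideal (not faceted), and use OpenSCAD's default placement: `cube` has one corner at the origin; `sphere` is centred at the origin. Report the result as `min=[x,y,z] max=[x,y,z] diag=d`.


A = translate([10.8, 12, 8.7]) sphere(r=10.9) → bbox [-0.1,1.1,-2.2] .. [21.7,22.9,19.6]
B = cube([9.1, 8.1, 5.4]) → bbox [0,0,0] .. [9.1,8.1,5.4]
lo = A.lo+B.lo = [-0.1+0, 1.1+0, -2.2+0] = [-0.100,1.100,-2.200]
hi = A.hi+B.hi = [21.7+9.1, 22.9+8.1, 19.6+5.4] = [30.800,31.000,25.000]
diag = √(30.9²+29.9²+27.2²) = √2588.66 = 50.879

min=[-0.100,1.100,-2.200] max=[30.800,31.000,25.000] diag=50.879


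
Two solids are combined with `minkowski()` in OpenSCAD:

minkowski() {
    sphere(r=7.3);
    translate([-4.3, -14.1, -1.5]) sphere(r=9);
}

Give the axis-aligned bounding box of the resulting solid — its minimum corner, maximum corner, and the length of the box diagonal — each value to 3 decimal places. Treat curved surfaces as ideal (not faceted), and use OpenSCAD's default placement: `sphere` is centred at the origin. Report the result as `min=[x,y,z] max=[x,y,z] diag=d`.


min=[-20.600,-30.400,-17.800] max=[12.000,2.200,14.800] diag=56.465

A = translate([-4.3, -14.1, -1.5]) sphere(r=9) → bbox [-13.3,-23.1,-10.5] .. [4.7,-5.1,7.5]
B = sphere(r=7.3) → bbox [-7.3,-7.3,-7.3] .. [7.3,7.3,7.3]
lo = A.lo+B.lo = [-13.3-7.3, -23.1-7.3, -10.5-7.3] = [-20.600,-30.400,-17.800]
hi = A.hi+B.hi = [4.7+7.3, -5.1+7.3, 7.5+7.3] = [12.000,2.200,14.800]
diag = √(32.6²+32.6²+32.6²) = √3188.28 = 56.465


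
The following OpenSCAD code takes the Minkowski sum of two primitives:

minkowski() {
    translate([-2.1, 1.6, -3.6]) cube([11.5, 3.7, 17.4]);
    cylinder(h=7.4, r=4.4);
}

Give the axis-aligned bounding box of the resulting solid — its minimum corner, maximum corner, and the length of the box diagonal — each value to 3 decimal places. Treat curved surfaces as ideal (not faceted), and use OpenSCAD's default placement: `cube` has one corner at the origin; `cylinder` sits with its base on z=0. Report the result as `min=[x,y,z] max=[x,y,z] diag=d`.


min=[-6.500,-2.800,-3.600] max=[13.800,9.700,21.200] diag=34.400

A = translate([-2.1, 1.6, -3.6]) cube([11.5, 3.7, 17.4]) → bbox [-2.1,1.6,-3.6] .. [9.4,5.3,13.8]
B = cylinder(h=7.4, r=4.4) → bbox [-4.4,-4.4,0] .. [4.4,4.4,7.4]
lo = A.lo+B.lo = [-2.1-4.4, 1.6-4.4, -3.6+0] = [-6.500,-2.800,-3.600]
hi = A.hi+B.hi = [9.4+4.4, 5.3+4.4, 13.8+7.4] = [13.800,9.700,21.200]
diag = √(20.3²+12.5²+24.8²) = √1183.38 = 34.400


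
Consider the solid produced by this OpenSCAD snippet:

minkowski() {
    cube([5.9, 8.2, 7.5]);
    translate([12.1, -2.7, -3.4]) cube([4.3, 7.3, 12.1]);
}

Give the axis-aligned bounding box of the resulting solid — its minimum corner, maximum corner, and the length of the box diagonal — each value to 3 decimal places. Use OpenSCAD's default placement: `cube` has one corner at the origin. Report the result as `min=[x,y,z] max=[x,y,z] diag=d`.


A = translate([12.1, -2.7, -3.4]) cube([4.3, 7.3, 12.1]) → bbox [12.1,-2.7,-3.4] .. [16.4,4.6,8.7]
B = cube([5.9, 8.2, 7.5]) → bbox [0,0,0] .. [5.9,8.2,7.5]
lo = A.lo+B.lo = [12.1+0, -2.7+0, -3.4+0] = [12.100,-2.700,-3.400]
hi = A.hi+B.hi = [16.4+5.9, 4.6+8.2, 8.7+7.5] = [22.300,12.800,16.200]
diag = √(10.2²+15.5²+19.6²) = √728.45 = 26.990

min=[12.100,-2.700,-3.400] max=[22.300,12.800,16.200] diag=26.990


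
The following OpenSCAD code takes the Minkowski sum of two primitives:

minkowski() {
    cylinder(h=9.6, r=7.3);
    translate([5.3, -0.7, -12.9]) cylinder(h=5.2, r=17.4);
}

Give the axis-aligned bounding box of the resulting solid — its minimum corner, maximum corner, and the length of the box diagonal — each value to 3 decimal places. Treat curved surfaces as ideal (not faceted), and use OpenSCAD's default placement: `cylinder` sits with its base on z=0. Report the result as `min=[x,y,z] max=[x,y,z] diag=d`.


min=[-19.400,-25.400,-12.900] max=[30.000,24.000,1.900] diag=71.413

A = translate([5.3, -0.7, -12.9]) cylinder(h=5.2, r=17.4) → bbox [-12.1,-18.1,-12.9] .. [22.7,16.7,-7.7]
B = cylinder(h=9.6, r=7.3) → bbox [-7.3,-7.3,0] .. [7.3,7.3,9.6]
lo = A.lo+B.lo = [-12.1-7.3, -18.1-7.3, -12.9+0] = [-19.400,-25.400,-12.900]
hi = A.hi+B.hi = [22.7+7.3, 16.7+7.3, -7.7+9.6] = [30.000,24.000,1.900]
diag = √(49.4²+49.4²+14.8²) = √5099.76 = 71.413


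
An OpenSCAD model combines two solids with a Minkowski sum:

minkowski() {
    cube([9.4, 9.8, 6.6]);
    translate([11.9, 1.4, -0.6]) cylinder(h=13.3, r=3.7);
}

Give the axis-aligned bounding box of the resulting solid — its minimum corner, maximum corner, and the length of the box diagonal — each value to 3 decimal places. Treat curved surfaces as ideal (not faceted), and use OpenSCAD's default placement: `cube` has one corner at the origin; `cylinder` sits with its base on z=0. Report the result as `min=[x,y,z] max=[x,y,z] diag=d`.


min=[8.200,-2.300,-0.600] max=[25.000,14.900,19.300] diag=31.210

A = translate([11.9, 1.4, -0.6]) cylinder(h=13.3, r=3.7) → bbox [8.2,-2.3,-0.6] .. [15.6,5.1,12.7]
B = cube([9.4, 9.8, 6.6]) → bbox [0,0,0] .. [9.4,9.8,6.6]
lo = A.lo+B.lo = [8.2+0, -2.3+0, -0.6+0] = [8.200,-2.300,-0.600]
hi = A.hi+B.hi = [15.6+9.4, 5.1+9.8, 12.7+6.6] = [25.000,14.900,19.300]
diag = √(16.8²+17.2²+19.9²) = √974.09 = 31.210
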